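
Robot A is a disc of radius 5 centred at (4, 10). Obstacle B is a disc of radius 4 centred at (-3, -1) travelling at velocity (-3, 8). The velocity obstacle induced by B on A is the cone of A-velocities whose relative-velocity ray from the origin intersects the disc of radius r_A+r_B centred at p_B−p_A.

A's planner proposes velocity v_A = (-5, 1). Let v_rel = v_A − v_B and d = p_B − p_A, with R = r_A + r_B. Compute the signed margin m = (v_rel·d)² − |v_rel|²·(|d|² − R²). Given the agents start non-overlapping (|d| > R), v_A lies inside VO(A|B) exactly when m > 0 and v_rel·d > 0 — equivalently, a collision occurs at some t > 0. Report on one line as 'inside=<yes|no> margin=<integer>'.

d = (-7, -11),  |d|² = 170;  R = 5+4 = 9,  c = 170−9² = 89
v_rel = (-2, -7),  |v_rel|² = 53;  v_rel·d = (-2)·(-7) + (-7)·(-11) = 91
53·t² − 182·t + 89 = 0  ⇒  m = 91² − 53·89 = 3564
m = 3564 > 0,  v_rel·d = 91 > 0  ⇒  inside

inside=yes margin=3564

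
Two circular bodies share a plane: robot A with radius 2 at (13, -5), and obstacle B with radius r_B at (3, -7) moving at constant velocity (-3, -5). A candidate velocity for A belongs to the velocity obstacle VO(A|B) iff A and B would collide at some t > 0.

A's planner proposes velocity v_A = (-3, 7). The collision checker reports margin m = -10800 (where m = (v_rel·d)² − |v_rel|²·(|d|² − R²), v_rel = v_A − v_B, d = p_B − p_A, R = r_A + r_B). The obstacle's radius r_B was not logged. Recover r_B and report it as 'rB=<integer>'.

m = -10800
d = (-10, -2);  v_rel = (0, 12),  |v_rel|² = 144
v_rel×d = (0)·(-2) − (12)·(-10) = 120
since m = R²·144 − 120²:  R² = (14400 + -10800) / 144 = 25
R = √25 = 5  ⇒  r_B = 5 − 2 = 3

rB=3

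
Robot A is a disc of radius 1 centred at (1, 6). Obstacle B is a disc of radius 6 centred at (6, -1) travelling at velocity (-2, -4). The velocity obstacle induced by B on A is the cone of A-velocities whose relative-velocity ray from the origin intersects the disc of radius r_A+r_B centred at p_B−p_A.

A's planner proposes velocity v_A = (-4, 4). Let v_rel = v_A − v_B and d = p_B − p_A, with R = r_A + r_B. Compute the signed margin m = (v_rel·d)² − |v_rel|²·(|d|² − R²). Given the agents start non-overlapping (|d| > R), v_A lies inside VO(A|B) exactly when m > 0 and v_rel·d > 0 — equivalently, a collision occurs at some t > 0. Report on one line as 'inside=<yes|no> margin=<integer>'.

d = (5, -7),  |d|² = 74;  R = 1+6 = 7,  c = 74−7² = 25
v_rel = (-2, 8),  |v_rel|² = 68;  v_rel·d = (-2)·(5) + (8)·(-7) = -66
68·t² + 132·t + 25 = 0  ⇒  m = (-66)² − 68·25 = 2656
m = 2656 > 0,  v_rel·d = -66 < 0  ⇒  outside

inside=no margin=2656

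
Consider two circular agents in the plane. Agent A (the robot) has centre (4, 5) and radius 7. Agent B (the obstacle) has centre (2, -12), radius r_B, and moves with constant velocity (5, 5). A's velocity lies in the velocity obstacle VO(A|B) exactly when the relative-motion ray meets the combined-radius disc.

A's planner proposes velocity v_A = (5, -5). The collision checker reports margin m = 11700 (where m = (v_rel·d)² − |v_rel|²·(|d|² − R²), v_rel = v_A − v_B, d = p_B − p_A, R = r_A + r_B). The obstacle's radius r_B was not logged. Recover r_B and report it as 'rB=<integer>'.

m = 11700
d = (-2, -17);  v_rel = (0, -10),  |v_rel|² = 100
v_rel×d = (0)·(-17) − (-10)·(-2) = -20
since m = R²·100 − (-20)²:  R² = (400 + 11700) / 100 = 121
R = √121 = 11  ⇒  r_B = 11 − 7 = 4

rB=4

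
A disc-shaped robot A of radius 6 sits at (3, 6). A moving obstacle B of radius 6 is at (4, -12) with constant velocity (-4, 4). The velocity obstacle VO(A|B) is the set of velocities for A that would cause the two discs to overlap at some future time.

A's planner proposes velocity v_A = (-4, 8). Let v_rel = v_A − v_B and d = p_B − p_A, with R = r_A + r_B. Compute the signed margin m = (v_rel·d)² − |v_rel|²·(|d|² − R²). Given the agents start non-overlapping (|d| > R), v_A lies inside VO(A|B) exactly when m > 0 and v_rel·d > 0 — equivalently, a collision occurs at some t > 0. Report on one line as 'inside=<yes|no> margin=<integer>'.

d = (1, -18),  |d|² = 325;  R = 6+6 = 12,  c = 325−12² = 181
v_rel = (0, 4),  |v_rel|² = 16;  v_rel·d = (0)·(1) + (4)·(-18) = -72
16·t² + 144·t + 181 = 0  ⇒  m = (-72)² − 16·181 = 2288
m = 2288 > 0,  v_rel·d = -72 < 0  ⇒  outside

inside=no margin=2288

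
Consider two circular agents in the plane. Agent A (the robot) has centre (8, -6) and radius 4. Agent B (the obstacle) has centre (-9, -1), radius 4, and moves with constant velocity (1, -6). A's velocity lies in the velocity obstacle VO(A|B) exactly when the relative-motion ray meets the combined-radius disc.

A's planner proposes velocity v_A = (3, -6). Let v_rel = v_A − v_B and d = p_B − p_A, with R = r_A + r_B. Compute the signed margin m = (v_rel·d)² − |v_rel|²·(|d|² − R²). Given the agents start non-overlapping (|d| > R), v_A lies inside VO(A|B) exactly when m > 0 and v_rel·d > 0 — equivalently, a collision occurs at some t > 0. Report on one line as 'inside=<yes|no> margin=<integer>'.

d = (-17, 5),  |d|² = 314;  R = 4+4 = 8,  c = 314−8² = 250
v_rel = (2, 0),  |v_rel|² = 4;  v_rel·d = (2)·(-17) + (0)·(5) = -34
4·t² + 68·t + 250 = 0  ⇒  m = (-34)² − 4·250 = 156
m = 156 > 0,  v_rel·d = -34 < 0  ⇒  outside

inside=no margin=156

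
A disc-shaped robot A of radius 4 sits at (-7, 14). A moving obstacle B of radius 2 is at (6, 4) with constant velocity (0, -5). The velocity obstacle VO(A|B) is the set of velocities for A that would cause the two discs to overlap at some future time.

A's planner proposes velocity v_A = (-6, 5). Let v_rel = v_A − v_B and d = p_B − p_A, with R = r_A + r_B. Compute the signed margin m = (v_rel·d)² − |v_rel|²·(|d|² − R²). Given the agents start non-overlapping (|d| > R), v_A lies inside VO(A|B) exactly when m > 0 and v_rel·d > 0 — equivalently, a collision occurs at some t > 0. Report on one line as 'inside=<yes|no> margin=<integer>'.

d = (13, -10),  |d|² = 269;  R = 4+2 = 6,  c = 269−6² = 233
v_rel = (-6, 10),  |v_rel|² = 136;  v_rel·d = (-6)·(13) + (10)·(-10) = -178
136·t² + 356·t + 233 = 0  ⇒  m = (-178)² − 136·233 = -4
m = -4 < 0,  v_rel·d = -178 < 0  ⇒  outside

inside=no margin=-4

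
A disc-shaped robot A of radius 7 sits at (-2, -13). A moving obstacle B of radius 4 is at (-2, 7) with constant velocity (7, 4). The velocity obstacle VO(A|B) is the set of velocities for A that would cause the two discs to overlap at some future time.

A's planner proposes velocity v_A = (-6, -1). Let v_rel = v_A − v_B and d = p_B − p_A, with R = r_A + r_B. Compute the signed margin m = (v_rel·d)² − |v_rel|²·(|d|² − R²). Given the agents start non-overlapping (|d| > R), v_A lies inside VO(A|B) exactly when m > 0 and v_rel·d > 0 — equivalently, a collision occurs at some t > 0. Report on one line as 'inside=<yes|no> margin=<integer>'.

d = (0, 20),  |d|² = 400;  R = 7+4 = 11,  c = 400−11² = 279
v_rel = (-13, -5),  |v_rel|² = 194;  v_rel·d = (-13)·(0) + (-5)·(20) = -100
194·t² + 200·t + 279 = 0  ⇒  m = (-100)² − 194·279 = -44126
m = -44126 < 0,  v_rel·d = -100 < 0  ⇒  outside

inside=no margin=-44126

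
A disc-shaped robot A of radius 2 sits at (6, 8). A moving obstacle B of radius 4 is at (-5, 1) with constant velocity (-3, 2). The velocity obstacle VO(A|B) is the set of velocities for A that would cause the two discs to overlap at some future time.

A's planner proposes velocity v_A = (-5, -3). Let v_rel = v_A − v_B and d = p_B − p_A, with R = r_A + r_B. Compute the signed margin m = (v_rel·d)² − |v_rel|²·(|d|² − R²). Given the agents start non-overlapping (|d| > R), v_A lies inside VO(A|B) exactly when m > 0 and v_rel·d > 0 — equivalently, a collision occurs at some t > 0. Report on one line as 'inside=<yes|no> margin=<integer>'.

d = (-11, -7),  |d|² = 170;  R = 2+4 = 6,  c = 170−6² = 134
v_rel = (-2, -5),  |v_rel|² = 29;  v_rel·d = (-2)·(-11) + (-5)·(-7) = 57
29·t² − 114·t + 134 = 0  ⇒  m = 57² − 29·134 = -637
m = -637 < 0,  v_rel·d = 57 > 0  ⇒  outside

inside=no margin=-637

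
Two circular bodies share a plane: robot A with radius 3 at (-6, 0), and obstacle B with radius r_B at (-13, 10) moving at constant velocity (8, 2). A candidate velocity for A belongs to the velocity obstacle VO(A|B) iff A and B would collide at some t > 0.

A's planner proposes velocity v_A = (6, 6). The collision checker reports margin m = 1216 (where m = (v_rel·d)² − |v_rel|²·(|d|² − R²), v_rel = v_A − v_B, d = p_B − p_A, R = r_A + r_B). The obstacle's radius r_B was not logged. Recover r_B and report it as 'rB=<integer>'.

m = 1216
d = (-7, 10);  v_rel = (-2, 4),  |v_rel|² = 20
v_rel×d = (-2)·(10) − (4)·(-7) = 8
since m = R²·20 − 8²:  R² = (64 + 1216) / 20 = 64
R = √64 = 8  ⇒  r_B = 8 − 3 = 5

rB=5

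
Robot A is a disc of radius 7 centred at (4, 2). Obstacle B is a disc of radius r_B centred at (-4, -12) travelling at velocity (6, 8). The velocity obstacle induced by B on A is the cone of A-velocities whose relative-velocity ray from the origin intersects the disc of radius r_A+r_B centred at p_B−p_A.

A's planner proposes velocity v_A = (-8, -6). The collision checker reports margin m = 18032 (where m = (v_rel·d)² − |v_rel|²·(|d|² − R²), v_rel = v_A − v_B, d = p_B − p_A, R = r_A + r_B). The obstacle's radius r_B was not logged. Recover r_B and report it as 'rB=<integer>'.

m = 18032
d = (-8, -14);  v_rel = (-14, -14),  |v_rel|² = 392
v_rel×d = (-14)·(-14) − (-14)·(-8) = 84
since m = R²·392 − 84²:  R² = (7056 + 18032) / 392 = 64
R = √64 = 8  ⇒  r_B = 8 − 7 = 1

rB=1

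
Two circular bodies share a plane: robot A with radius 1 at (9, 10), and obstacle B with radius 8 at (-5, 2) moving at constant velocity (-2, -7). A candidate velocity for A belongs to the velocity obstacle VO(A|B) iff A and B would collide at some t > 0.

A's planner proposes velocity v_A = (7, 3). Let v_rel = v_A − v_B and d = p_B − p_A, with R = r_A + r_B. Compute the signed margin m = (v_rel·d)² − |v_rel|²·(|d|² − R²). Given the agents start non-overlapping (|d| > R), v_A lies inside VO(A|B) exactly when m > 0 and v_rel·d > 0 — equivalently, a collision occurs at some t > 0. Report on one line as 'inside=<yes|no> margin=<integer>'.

d = (-14, -8),  |d|² = 260;  R = 1+8 = 9,  c = 260−9² = 179
v_rel = (9, 10),  |v_rel|² = 181;  v_rel·d = (9)·(-14) + (10)·(-8) = -206
181·t² + 412·t + 179 = 0  ⇒  m = (-206)² − 181·179 = 10037
m = 10037 > 0,  v_rel·d = -206 < 0  ⇒  outside

inside=no margin=10037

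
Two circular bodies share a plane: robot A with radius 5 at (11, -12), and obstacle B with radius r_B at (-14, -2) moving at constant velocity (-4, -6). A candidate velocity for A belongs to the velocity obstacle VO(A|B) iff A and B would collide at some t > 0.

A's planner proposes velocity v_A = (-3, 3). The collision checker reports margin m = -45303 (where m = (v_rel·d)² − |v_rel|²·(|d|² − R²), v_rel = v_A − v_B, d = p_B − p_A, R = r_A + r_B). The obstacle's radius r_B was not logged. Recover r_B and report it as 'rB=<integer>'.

m = -45303
d = (-25, 10);  v_rel = (1, 9),  |v_rel|² = 82
v_rel×d = (1)·(10) − (9)·(-25) = 235
since m = R²·82 − 235²:  R² = (55225 + -45303) / 82 = 121
R = √121 = 11  ⇒  r_B = 11 − 5 = 6

rB=6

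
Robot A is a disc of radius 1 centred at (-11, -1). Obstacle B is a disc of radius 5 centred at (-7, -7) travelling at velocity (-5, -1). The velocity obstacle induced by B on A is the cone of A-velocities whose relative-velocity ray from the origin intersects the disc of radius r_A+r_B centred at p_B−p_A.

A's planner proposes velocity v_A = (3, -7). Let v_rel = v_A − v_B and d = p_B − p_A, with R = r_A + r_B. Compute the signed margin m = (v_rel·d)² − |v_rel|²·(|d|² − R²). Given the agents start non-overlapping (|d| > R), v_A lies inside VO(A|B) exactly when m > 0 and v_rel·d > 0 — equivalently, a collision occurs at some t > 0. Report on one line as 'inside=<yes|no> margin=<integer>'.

d = (4, -6),  |d|² = 52;  R = 1+5 = 6,  c = 52−6² = 16
v_rel = (8, -6),  |v_rel|² = 100;  v_rel·d = (8)·(4) + (-6)·(-6) = 68
100·t² − 136·t + 16 = 0  ⇒  m = 68² − 100·16 = 3024
m = 3024 > 0,  v_rel·d = 68 > 0  ⇒  inside

inside=yes margin=3024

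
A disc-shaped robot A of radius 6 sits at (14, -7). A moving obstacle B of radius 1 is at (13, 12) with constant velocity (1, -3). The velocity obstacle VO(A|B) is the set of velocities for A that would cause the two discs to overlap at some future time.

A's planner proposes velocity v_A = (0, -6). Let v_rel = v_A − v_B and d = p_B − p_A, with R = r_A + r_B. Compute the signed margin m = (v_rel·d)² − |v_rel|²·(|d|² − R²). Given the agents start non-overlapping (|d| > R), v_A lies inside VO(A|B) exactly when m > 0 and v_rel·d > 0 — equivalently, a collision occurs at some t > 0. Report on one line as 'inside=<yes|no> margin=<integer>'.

d = (-1, 19),  |d|² = 362;  R = 6+1 = 7,  c = 362−7² = 313
v_rel = (-1, -3),  |v_rel|² = 10;  v_rel·d = (-1)·(-1) + (-3)·(19) = -56
10·t² + 112·t + 313 = 0  ⇒  m = (-56)² − 10·313 = 6
m = 6 > 0,  v_rel·d = -56 < 0  ⇒  outside

inside=no margin=6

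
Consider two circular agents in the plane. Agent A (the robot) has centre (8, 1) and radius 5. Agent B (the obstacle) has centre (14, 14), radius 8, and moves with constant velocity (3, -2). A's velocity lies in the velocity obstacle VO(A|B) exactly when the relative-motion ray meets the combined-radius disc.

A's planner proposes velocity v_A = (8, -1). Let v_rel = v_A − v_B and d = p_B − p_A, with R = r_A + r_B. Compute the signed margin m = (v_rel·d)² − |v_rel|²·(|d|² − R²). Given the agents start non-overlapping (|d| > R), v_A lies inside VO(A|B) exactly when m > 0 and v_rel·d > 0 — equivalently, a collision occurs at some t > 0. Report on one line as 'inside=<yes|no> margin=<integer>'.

d = (6, 13),  |d|² = 205;  R = 5+8 = 13,  c = 205−13² = 36
v_rel = (5, 1),  |v_rel|² = 26;  v_rel·d = (5)·(6) + (1)·(13) = 43
26·t² − 86·t + 36 = 0  ⇒  m = 43² − 26·36 = 913
m = 913 > 0,  v_rel·d = 43 > 0  ⇒  inside

inside=yes margin=913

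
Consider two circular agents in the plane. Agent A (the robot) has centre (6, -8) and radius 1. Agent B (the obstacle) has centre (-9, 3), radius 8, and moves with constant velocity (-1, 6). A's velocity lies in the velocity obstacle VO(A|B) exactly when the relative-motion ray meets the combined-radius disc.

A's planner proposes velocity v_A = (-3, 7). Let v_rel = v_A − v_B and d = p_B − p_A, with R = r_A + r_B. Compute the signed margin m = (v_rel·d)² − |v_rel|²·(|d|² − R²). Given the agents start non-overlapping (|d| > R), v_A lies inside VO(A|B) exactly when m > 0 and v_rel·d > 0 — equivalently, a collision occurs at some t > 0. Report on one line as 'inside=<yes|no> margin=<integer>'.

d = (-15, 11),  |d|² = 346;  R = 1+8 = 9,  c = 346−9² = 265
v_rel = (-2, 1),  |v_rel|² = 5;  v_rel·d = (-2)·(-15) + (1)·(11) = 41
5·t² − 82·t + 265 = 0  ⇒  m = 41² − 5·265 = 356
m = 356 > 0,  v_rel·d = 41 > 0  ⇒  inside

inside=yes margin=356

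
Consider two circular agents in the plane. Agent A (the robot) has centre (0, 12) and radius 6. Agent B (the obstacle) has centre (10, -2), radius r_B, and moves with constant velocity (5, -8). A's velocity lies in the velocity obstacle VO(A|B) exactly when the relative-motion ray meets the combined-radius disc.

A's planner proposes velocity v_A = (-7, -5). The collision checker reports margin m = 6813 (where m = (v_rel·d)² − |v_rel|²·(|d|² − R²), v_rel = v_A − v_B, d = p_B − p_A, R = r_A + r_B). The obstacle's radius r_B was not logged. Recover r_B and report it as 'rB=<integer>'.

m = 6813
d = (10, -14);  v_rel = (-12, 3),  |v_rel|² = 153
v_rel×d = (-12)·(-14) − (3)·(10) = 138
since m = R²·153 − 138²:  R² = (19044 + 6813) / 153 = 169
R = √169 = 13  ⇒  r_B = 13 − 6 = 7

rB=7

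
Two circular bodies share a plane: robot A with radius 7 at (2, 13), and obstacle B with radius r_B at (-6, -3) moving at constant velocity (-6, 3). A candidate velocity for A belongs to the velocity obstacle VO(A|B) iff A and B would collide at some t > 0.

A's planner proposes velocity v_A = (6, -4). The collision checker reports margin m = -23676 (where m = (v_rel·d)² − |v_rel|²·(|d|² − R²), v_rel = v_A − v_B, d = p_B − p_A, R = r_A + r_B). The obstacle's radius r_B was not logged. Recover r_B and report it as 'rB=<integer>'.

m = -23676
d = (-8, -16);  v_rel = (12, -7),  |v_rel|² = 193
v_rel×d = (12)·(-16) − (-7)·(-8) = -248
since m = R²·193 − (-248)²:  R² = (61504 + -23676) / 193 = 196
R = √196 = 14  ⇒  r_B = 14 − 7 = 7

rB=7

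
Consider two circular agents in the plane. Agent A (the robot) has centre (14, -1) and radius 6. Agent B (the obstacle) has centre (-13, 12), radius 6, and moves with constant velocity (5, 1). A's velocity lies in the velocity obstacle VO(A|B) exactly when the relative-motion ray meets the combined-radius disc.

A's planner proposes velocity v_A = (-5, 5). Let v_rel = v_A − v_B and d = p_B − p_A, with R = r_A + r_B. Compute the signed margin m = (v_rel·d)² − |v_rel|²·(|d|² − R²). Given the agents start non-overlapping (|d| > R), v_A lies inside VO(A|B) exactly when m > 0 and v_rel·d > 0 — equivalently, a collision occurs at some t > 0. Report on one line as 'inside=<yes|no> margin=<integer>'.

d = (-27, 13),  |d|² = 898;  R = 6+6 = 12,  c = 898−12² = 754
v_rel = (-10, 4),  |v_rel|² = 116;  v_rel·d = (-10)·(-27) + (4)·(13) = 322
116·t² − 644·t + 754 = 0  ⇒  m = 322² − 116·754 = 16220
m = 16220 > 0,  v_rel·d = 322 > 0  ⇒  inside

inside=yes margin=16220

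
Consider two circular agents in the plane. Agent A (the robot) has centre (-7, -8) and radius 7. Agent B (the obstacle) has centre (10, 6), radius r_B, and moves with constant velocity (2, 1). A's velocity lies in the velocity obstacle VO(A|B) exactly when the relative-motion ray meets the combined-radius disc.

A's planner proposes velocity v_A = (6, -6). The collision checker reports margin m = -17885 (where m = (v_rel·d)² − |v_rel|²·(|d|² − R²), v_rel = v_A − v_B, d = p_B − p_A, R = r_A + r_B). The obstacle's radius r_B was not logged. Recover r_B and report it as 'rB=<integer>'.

m = -17885
d = (17, 14);  v_rel = (4, -7),  |v_rel|² = 65
v_rel×d = (4)·(14) − (-7)·(17) = 175
since m = R²·65 − 175²:  R² = (30625 + -17885) / 65 = 196
R = √196 = 14  ⇒  r_B = 14 − 7 = 7

rB=7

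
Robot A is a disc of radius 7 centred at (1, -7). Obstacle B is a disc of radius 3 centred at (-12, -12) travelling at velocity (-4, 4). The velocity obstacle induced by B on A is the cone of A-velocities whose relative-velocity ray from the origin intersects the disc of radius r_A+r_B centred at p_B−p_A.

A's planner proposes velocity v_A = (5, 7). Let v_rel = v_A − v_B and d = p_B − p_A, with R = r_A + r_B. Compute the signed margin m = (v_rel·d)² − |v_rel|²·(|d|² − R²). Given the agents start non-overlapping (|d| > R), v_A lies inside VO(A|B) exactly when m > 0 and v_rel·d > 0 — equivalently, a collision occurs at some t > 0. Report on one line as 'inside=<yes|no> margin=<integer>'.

d = (-13, -5),  |d|² = 194;  R = 7+3 = 10,  c = 194−10² = 94
v_rel = (9, 3),  |v_rel|² = 90;  v_rel·d = (9)·(-13) + (3)·(-5) = -132
90·t² + 264·t + 94 = 0  ⇒  m = (-132)² − 90·94 = 8964
m = 8964 > 0,  v_rel·d = -132 < 0  ⇒  outside

inside=no margin=8964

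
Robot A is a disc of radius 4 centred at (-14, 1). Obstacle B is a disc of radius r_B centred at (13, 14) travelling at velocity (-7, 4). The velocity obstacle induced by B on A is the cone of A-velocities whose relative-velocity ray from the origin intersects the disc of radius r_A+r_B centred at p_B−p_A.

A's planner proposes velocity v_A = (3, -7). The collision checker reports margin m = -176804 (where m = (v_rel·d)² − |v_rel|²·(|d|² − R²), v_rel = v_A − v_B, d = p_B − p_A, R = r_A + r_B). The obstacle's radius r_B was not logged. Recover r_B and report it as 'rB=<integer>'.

m = -176804
d = (27, 13);  v_rel = (10, -11),  |v_rel|² = 221
v_rel×d = (10)·(13) − (-11)·(27) = 427
since m = R²·221 − 427²:  R² = (182329 + -176804) / 221 = 25
R = √25 = 5  ⇒  r_B = 5 − 4 = 1

rB=1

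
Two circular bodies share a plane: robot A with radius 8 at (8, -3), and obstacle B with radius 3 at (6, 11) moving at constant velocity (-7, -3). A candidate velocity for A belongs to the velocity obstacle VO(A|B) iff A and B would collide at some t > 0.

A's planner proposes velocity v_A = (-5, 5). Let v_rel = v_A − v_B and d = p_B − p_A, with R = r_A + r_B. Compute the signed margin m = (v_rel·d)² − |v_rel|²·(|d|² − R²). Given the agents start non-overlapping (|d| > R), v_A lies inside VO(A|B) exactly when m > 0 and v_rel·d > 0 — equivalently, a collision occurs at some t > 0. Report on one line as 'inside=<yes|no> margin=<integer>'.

d = (-2, 14),  |d|² = 200;  R = 8+3 = 11,  c = 200−11² = 79
v_rel = (2, 8),  |v_rel|² = 68;  v_rel·d = (2)·(-2) + (8)·(14) = 108
68·t² − 216·t + 79 = 0  ⇒  m = 108² − 68·79 = 6292
m = 6292 > 0,  v_rel·d = 108 > 0  ⇒  inside

inside=yes margin=6292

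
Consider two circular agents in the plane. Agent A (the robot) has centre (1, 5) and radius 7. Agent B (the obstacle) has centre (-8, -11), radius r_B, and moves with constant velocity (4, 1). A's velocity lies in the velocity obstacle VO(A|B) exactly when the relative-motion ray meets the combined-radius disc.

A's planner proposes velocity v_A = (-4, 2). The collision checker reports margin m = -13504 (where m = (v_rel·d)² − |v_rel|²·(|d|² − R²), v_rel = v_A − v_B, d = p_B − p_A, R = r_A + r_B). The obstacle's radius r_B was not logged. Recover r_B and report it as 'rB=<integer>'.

m = -13504
d = (-9, -16);  v_rel = (-8, 1),  |v_rel|² = 65
v_rel×d = (-8)·(-16) − (1)·(-9) = 137
since m = R²·65 − 137²:  R² = (18769 + -13504) / 65 = 81
R = √81 = 9  ⇒  r_B = 9 − 7 = 2

rB=2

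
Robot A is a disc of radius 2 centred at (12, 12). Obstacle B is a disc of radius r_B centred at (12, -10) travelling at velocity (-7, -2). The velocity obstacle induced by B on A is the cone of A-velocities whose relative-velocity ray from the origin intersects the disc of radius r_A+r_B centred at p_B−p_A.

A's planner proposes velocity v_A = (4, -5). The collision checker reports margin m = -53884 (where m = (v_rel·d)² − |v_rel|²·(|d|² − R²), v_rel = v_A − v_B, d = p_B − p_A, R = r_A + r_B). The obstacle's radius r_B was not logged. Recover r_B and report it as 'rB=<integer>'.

m = -53884
d = (0, -22);  v_rel = (11, -3),  |v_rel|² = 130
v_rel×d = (11)·(-22) − (-3)·(0) = -242
since m = R²·130 − (-242)²:  R² = (58564 + -53884) / 130 = 36
R = √36 = 6  ⇒  r_B = 6 − 2 = 4

rB=4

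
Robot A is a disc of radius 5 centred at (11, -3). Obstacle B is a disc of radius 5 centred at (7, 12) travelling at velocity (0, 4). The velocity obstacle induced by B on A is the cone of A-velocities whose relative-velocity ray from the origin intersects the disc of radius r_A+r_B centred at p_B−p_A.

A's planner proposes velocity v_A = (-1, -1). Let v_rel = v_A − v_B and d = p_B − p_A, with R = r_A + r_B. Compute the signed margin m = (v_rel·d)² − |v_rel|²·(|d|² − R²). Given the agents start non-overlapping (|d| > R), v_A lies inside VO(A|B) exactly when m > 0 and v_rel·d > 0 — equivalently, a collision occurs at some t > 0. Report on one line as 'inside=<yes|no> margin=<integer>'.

d = (-4, 15),  |d|² = 241;  R = 5+5 = 10,  c = 241−10² = 141
v_rel = (-1, -5),  |v_rel|² = 26;  v_rel·d = (-1)·(-4) + (-5)·(15) = -71
26·t² + 142·t + 141 = 0  ⇒  m = (-71)² − 26·141 = 1375
m = 1375 > 0,  v_rel·d = -71 < 0  ⇒  outside

inside=no margin=1375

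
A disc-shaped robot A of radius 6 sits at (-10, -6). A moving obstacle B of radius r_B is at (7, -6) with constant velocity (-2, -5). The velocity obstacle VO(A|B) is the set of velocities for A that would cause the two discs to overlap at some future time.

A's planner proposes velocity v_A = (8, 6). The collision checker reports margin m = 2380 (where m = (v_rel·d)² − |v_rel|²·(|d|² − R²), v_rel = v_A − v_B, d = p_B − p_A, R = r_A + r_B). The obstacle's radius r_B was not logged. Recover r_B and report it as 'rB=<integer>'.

m = 2380
d = (17, 0);  v_rel = (10, 11),  |v_rel|² = 221
v_rel×d = (10)·(0) − (11)·(17) = -187
since m = R²·221 − (-187)²:  R² = (34969 + 2380) / 221 = 169
R = √169 = 13  ⇒  r_B = 13 − 6 = 7

rB=7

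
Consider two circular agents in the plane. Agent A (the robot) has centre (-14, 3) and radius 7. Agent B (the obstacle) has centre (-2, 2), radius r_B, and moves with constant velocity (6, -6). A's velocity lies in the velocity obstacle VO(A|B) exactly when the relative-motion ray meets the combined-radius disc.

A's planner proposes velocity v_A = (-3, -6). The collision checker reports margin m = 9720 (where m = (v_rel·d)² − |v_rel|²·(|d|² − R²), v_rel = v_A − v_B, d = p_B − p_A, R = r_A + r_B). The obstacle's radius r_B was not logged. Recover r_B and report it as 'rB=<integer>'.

m = 9720
d = (12, -1);  v_rel = (-9, 0),  |v_rel|² = 81
v_rel×d = (-9)·(-1) − (0)·(12) = 9
since m = R²·81 − 9²:  R² = (81 + 9720) / 81 = 121
R = √121 = 11  ⇒  r_B = 11 − 7 = 4

rB=4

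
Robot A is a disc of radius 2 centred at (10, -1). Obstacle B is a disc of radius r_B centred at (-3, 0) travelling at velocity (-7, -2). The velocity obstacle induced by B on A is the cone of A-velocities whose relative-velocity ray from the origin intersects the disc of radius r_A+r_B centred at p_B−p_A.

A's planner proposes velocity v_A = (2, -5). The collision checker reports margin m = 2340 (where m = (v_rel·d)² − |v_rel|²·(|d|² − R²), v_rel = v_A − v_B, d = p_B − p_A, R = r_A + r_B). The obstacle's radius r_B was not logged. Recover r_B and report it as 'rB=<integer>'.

m = 2340
d = (-13, 1);  v_rel = (9, -3),  |v_rel|² = 90
v_rel×d = (9)·(1) − (-3)·(-13) = -30
since m = R²·90 − (-30)²:  R² = (900 + 2340) / 90 = 36
R = √36 = 6  ⇒  r_B = 6 − 2 = 4

rB=4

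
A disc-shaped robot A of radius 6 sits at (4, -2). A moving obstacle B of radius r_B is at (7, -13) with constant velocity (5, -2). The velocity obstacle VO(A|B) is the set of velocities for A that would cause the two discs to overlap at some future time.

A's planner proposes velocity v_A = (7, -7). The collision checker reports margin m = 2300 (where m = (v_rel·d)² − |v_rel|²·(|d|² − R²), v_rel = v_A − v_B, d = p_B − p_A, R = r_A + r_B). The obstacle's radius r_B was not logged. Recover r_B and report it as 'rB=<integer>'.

m = 2300
d = (3, -11);  v_rel = (2, -5),  |v_rel|² = 29
v_rel×d = (2)·(-11) − (-5)·(3) = -7
since m = R²·29 − (-7)²:  R² = (49 + 2300) / 29 = 81
R = √81 = 9  ⇒  r_B = 9 − 6 = 3

rB=3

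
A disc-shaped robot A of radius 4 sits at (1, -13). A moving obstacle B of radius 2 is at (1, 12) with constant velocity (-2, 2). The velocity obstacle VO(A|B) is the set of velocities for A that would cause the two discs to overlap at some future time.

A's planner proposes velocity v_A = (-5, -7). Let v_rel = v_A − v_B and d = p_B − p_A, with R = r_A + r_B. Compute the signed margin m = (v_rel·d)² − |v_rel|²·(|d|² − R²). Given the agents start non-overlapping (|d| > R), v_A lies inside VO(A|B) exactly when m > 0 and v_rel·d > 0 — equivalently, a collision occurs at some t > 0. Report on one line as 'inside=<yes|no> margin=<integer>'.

d = (0, 25),  |d|² = 625;  R = 4+2 = 6,  c = 625−6² = 589
v_rel = (-3, -9),  |v_rel|² = 90;  v_rel·d = (-3)·(0) + (-9)·(25) = -225
90·t² + 450·t + 589 = 0  ⇒  m = (-225)² − 90·589 = -2385
m = -2385 < 0,  v_rel·d = -225 < 0  ⇒  outside

inside=no margin=-2385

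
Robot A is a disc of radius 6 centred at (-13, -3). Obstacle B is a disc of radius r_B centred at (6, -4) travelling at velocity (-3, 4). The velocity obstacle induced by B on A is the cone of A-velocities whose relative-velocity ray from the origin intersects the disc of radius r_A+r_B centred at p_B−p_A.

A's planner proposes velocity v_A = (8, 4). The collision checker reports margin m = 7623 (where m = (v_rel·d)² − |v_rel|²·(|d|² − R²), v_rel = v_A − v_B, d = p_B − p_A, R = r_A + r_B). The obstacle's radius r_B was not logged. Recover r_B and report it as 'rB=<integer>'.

m = 7623
d = (19, -1);  v_rel = (11, 0),  |v_rel|² = 121
v_rel×d = (11)·(-1) − (0)·(19) = -11
since m = R²·121 − (-11)²:  R² = (121 + 7623) / 121 = 64
R = √64 = 8  ⇒  r_B = 8 − 6 = 2

rB=2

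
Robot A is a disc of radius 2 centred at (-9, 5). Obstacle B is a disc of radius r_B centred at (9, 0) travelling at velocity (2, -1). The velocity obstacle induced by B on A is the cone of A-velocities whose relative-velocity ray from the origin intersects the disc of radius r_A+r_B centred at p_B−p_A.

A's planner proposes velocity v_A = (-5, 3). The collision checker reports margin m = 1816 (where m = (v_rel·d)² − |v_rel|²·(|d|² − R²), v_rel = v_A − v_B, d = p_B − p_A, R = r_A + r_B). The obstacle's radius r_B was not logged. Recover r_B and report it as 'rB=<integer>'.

m = 1816
d = (18, -5);  v_rel = (-7, 4),  |v_rel|² = 65
v_rel×d = (-7)·(-5) − (4)·(18) = -37
since m = R²·65 − (-37)²:  R² = (1369 + 1816) / 65 = 49
R = √49 = 7  ⇒  r_B = 7 − 2 = 5

rB=5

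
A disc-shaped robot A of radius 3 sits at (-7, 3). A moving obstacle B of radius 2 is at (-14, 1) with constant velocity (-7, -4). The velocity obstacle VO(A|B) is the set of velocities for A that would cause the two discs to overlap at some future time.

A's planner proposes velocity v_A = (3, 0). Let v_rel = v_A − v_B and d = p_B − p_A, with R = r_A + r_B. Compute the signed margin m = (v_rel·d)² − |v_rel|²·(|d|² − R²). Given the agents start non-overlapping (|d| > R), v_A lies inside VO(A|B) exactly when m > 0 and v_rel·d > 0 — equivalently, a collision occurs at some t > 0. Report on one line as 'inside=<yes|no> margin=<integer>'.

d = (-7, -2),  |d|² = 53;  R = 3+2 = 5,  c = 53−5² = 28
v_rel = (10, 4),  |v_rel|² = 116;  v_rel·d = (10)·(-7) + (4)·(-2) = -78
116·t² + 156·t + 28 = 0  ⇒  m = (-78)² − 116·28 = 2836
m = 2836 > 0,  v_rel·d = -78 < 0  ⇒  outside

inside=no margin=2836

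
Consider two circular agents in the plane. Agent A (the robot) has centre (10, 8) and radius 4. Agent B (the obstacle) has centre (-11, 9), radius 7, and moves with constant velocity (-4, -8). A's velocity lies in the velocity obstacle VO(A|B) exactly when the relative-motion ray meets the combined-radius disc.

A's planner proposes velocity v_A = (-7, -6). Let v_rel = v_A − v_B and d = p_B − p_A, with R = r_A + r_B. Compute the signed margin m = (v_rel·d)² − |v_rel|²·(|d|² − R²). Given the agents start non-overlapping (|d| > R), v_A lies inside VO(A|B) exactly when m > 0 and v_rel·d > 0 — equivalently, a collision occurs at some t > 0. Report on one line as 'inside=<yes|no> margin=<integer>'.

d = (-21, 1),  |d|² = 442;  R = 4+7 = 11,  c = 442−11² = 321
v_rel = (-3, 2),  |v_rel|² = 13;  v_rel·d = (-3)·(-21) + (2)·(1) = 65
13·t² − 130·t + 321 = 0  ⇒  m = 65² − 13·321 = 52
m = 52 > 0,  v_rel·d = 65 > 0  ⇒  inside

inside=yes margin=52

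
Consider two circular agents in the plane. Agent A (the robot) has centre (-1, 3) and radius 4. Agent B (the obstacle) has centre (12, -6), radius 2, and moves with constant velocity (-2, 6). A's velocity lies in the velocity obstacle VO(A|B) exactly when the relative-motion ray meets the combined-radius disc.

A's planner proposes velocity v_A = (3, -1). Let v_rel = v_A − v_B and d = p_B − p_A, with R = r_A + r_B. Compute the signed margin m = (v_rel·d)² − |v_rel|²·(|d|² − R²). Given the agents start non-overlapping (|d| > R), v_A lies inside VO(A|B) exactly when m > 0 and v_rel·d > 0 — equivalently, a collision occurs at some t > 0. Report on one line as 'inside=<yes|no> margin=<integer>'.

d = (13, -9),  |d|² = 250;  R = 4+2 = 6,  c = 250−6² = 214
v_rel = (5, -7),  |v_rel|² = 74;  v_rel·d = (5)·(13) + (-7)·(-9) = 128
74·t² − 256·t + 214 = 0  ⇒  m = 128² − 74·214 = 548
m = 548 > 0,  v_rel·d = 128 > 0  ⇒  inside

inside=yes margin=548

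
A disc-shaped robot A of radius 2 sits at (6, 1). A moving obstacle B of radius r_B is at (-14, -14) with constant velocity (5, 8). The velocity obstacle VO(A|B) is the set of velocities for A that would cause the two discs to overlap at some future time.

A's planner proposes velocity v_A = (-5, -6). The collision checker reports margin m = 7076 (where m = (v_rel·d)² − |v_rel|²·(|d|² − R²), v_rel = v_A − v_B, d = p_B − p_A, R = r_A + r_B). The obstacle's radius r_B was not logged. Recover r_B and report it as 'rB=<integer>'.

m = 7076
d = (-20, -15);  v_rel = (-10, -14),  |v_rel|² = 296
v_rel×d = (-10)·(-15) − (-14)·(-20) = -130
since m = R²·296 − (-130)²:  R² = (16900 + 7076) / 296 = 81
R = √81 = 9  ⇒  r_B = 9 − 2 = 7

rB=7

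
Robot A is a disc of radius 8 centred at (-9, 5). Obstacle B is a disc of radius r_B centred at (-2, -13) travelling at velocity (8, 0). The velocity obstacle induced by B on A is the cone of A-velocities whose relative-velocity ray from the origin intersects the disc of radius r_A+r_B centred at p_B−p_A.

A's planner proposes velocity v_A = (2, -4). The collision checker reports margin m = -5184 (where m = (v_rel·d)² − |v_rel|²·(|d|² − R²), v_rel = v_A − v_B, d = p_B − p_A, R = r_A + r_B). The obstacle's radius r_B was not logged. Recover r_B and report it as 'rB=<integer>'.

m = -5184
d = (7, -18);  v_rel = (-6, -4),  |v_rel|² = 52
v_rel×d = (-6)·(-18) − (-4)·(7) = 136
since m = R²·52 − 136²:  R² = (18496 + -5184) / 52 = 256
R = √256 = 16  ⇒  r_B = 16 − 8 = 8

rB=8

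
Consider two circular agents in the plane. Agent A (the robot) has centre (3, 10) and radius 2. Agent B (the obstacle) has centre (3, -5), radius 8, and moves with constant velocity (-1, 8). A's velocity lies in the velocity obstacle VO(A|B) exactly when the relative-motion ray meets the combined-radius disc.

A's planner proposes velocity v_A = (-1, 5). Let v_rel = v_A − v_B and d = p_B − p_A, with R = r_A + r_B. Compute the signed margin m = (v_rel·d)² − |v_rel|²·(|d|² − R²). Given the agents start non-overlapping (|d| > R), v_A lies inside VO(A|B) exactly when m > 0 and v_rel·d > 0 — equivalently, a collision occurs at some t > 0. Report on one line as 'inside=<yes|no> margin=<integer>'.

d = (0, -15),  |d|² = 225;  R = 2+8 = 10,  c = 225−10² = 125
v_rel = (0, -3),  |v_rel|² = 9;  v_rel·d = (0)·(0) + (-3)·(-15) = 45
9·t² − 90·t + 125 = 0  ⇒  m = 45² − 9·125 = 900
m = 900 > 0,  v_rel·d = 45 > 0  ⇒  inside

inside=yes margin=900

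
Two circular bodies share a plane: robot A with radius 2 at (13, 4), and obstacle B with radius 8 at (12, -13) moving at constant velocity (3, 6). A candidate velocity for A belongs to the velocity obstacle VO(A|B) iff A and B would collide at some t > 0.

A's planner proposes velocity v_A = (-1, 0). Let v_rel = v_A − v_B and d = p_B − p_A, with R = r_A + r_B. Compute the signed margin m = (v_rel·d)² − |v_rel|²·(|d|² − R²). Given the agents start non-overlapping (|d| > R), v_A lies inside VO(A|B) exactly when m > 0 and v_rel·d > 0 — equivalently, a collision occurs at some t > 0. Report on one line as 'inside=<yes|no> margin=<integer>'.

d = (-1, -17),  |d|² = 290;  R = 2+8 = 10,  c = 290−10² = 190
v_rel = (-4, -6),  |v_rel|² = 52;  v_rel·d = (-4)·(-1) + (-6)·(-17) = 106
52·t² − 212·t + 190 = 0  ⇒  m = 106² − 52·190 = 1356
m = 1356 > 0,  v_rel·d = 106 > 0  ⇒  inside

inside=yes margin=1356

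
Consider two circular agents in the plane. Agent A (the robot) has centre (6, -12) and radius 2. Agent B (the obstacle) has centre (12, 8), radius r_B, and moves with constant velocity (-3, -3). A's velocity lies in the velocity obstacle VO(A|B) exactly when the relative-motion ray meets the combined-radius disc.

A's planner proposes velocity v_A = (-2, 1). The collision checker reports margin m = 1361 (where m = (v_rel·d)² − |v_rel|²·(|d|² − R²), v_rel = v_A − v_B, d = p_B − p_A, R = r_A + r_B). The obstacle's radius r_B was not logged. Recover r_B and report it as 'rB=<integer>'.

m = 1361
d = (6, 20);  v_rel = (1, 4),  |v_rel|² = 17
v_rel×d = (1)·(20) − (4)·(6) = -4
since m = R²·17 − (-4)²:  R² = (16 + 1361) / 17 = 81
R = √81 = 9  ⇒  r_B = 9 − 2 = 7

rB=7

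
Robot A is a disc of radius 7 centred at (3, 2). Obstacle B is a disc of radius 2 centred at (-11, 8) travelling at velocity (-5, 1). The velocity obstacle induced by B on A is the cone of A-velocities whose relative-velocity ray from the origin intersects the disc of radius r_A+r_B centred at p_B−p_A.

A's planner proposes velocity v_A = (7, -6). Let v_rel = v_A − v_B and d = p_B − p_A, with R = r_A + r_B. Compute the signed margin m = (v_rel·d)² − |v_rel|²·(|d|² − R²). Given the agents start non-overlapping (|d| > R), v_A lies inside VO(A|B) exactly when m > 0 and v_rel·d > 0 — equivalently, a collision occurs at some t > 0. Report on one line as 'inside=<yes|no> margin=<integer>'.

d = (-14, 6),  |d|² = 232;  R = 7+2 = 9,  c = 232−9² = 151
v_rel = (12, -7),  |v_rel|² = 193;  v_rel·d = (12)·(-14) + (-7)·(6) = -210
193·t² + 420·t + 151 = 0  ⇒  m = (-210)² − 193·151 = 14957
m = 14957 > 0,  v_rel·d = -210 < 0  ⇒  outside

inside=no margin=14957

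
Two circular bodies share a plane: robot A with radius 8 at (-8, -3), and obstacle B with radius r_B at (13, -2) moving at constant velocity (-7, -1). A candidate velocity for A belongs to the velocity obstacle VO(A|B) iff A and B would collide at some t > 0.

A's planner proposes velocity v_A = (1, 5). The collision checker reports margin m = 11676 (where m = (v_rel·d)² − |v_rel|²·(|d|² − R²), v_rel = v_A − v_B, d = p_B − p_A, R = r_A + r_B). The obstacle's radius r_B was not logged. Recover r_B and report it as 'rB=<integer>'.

m = 11676
d = (21, 1);  v_rel = (8, 6),  |v_rel|² = 100
v_rel×d = (8)·(1) − (6)·(21) = -118
since m = R²·100 − (-118)²:  R² = (13924 + 11676) / 100 = 256
R = √256 = 16  ⇒  r_B = 16 − 8 = 8

rB=8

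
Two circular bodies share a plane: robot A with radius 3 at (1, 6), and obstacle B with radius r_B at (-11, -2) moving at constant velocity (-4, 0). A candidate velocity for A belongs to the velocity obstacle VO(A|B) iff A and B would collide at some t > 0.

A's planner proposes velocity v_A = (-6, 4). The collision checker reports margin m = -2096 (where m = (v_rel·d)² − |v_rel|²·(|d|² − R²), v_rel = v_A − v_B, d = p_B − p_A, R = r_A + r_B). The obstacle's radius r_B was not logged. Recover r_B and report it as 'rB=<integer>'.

m = -2096
d = (-12, -8);  v_rel = (-2, 4),  |v_rel|² = 20
v_rel×d = (-2)·(-8) − (4)·(-12) = 64
since m = R²·20 − 64²:  R² = (4096 + -2096) / 20 = 100
R = √100 = 10  ⇒  r_B = 10 − 3 = 7

rB=7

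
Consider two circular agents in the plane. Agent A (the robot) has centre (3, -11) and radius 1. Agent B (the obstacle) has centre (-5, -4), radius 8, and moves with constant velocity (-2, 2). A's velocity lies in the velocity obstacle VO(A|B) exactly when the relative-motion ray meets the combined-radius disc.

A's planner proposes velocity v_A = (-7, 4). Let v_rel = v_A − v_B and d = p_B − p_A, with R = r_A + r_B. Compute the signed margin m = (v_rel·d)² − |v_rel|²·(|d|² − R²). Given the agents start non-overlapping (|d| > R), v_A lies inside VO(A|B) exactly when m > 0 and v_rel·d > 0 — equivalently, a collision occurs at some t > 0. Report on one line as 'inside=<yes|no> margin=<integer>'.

d = (-8, 7),  |d|² = 113;  R = 1+8 = 9,  c = 113−9² = 32
v_rel = (-5, 2),  |v_rel|² = 29;  v_rel·d = (-5)·(-8) + (2)·(7) = 54
29·t² − 108·t + 32 = 0  ⇒  m = 54² − 29·32 = 1988
m = 1988 > 0,  v_rel·d = 54 > 0  ⇒  inside

inside=yes margin=1988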